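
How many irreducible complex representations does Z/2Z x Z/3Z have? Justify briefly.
6

Working: The number of irreducible complex representations of a finite group equals its number of conjugacy classes. Z/2Z x Z/3Z is abelian of order 6, so every element is its own conjugacy class: 6 classes, so Z/2Z x Z/3Z (order 6) has exactly 6 irreducible complex representations.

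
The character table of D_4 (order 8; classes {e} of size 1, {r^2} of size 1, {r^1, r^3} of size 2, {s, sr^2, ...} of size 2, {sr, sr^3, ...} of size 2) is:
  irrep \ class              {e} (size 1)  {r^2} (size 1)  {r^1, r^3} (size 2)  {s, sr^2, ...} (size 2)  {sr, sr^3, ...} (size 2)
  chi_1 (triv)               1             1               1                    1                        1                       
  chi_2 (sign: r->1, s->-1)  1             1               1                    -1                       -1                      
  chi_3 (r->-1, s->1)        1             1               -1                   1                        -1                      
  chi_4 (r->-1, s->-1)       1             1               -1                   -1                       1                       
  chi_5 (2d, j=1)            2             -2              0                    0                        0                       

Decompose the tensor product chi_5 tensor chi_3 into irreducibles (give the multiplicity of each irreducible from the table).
chi_5 tensor chi_3 = chi_5 (all other irreducibles have multiplicity 0).

Working: The character of a tensor product is the pointwise product (chi_5 * chi_3)(C) = chi_5(C) * chi_3(C):
  {e}: (2)*(1), {r^2}: (-2)*(1), {r^1, r^3}: (0)*(-1), {s, sr^2, ...}: (0)*(1), {sr, sr^3, ...}: (0)*(-1)
so (chi_5 * chi_3) takes values
  {e} -> 2, {r^2} -> -2, {r^1, r^3} -> 0, {s, sr^2, ...} -> 0, {sr, sr^3, ...} -> 0.
Now take the inner product of this character with each irreducible chi from the table, <chi_5*chi_3, chi> = (1/8) sum_C |C| (chi_5*chi_3)(C) conj(chi(C)):
  <chi_5*chi_3, chi_1> = (1/8)[1*(2)*conj(1) + 1*(-2)*conj(1) + 2*(0)*conj(1) + 2*(0)*conj(1) + 2*(0)*conj(1)]
      = (1/8)[(2) + (-2) + (0) + (0) + (0)] = 0/8 = 0
  <chi_5*chi_3, chi_2> = (1/8)[1*(2)*conj(1) + 1*(-2)*conj(1) + 2*(0)*conj(1) + 2*(0)*conj(-1) + 2*(0)*conj(-1)]
      = (1/8)[(2) + (-2) + (0) + (0) + (0)] = 0/8 = 0
  <chi_5*chi_3, chi_3> = (1/8)[1*(2)*conj(1) + 1*(-2)*conj(1) + 2*(0)*conj(-1) + 2*(0)*conj(1) + 2*(0)*conj(-1)]
      = (1/8)[(2) + (-2) + (0) + (0) + (0)] = 0/8 = 0
  <chi_5*chi_3, chi_4> = (1/8)[1*(2)*conj(1) + 1*(-2)*conj(1) + 2*(0)*conj(-1) + 2*(0)*conj(-1) + 2*(0)*conj(1)]
      = (1/8)[(2) + (-2) + (0) + (0) + (0)] = 0/8 = 0
  <chi_5*chi_3, chi_5> = (1/8)[1*(2)*conj(2) + 1*(-2)*conj(-2) + 2*(0)*conj(0) + 2*(0)*conj(0) + 2*(0)*conj(0)]
      = (1/8)[(4) + (4) + (0) + (0) + (0)] = 8/8 = 1
Hence the multiplicities are chi_5: 1. Dimension check: dim(chi_5)*dim(chi_3) = 2*1 = 2 and sum (mult * dim) = 1*2 = 2.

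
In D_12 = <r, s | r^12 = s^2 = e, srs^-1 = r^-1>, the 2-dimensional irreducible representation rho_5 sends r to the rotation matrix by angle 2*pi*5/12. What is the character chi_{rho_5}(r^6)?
chi_{rho_5}(r^6) = 2*cos(2*pi*5*6/12) = -2

Argument: rho_5(r^6) is rotation by angle 2*pi*5*6/12, whose trace is 2*cos(2*pi*5*6/12) = -2.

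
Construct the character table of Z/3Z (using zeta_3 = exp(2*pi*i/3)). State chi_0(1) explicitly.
Character table of Z/3Z (irreps indexed chi_0,...,chi_2 with chi_k(m) = zeta_3^(k*m), zeta_3 = exp(2*pi*i/3)):
  irrep \ class  {0} (size 1)  {1} (size 1)    {2} (size 1)  
  chi_0          1             1               1             
  chi_1          1             exp(2*I*pi/3)   exp(-2*I*pi/3)
  chi_2          1             exp(-2*I*pi/3)  exp(2*I*pi/3) 

Spot check: chi_0(1) = zeta_3^(0*1) = zeta_3^0 = 1.

Details: Z/3Z is abelian, so all 3 irreducible complex representations are 1-dimensional. They are given by chi_k(m) = zeta_3^(k*m) for k = 0,...,2. Row orthogonality: sum_m chi_k(m) conj(chi_l(m)) = 3 * [k = l].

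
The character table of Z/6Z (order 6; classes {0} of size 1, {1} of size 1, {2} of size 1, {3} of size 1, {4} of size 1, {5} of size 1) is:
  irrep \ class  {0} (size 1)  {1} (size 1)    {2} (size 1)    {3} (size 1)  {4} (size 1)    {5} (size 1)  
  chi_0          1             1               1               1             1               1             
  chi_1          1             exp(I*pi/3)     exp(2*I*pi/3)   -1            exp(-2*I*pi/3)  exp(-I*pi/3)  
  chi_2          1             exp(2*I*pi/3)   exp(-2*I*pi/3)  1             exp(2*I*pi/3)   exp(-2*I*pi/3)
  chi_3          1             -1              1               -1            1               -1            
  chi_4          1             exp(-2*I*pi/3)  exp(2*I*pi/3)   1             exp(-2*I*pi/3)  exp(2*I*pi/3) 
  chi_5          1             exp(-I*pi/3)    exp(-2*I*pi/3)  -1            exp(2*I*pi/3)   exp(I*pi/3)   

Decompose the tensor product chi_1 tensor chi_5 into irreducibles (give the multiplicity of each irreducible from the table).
chi_1 tensor chi_5 = chi_0 (all other irreducibles have multiplicity 0).

Proof sketch: The character of a tensor product is the pointwise product (chi_1 * chi_5)(C) = chi_1(C) * chi_5(C):
  {0}: (1)*(1), {1}: (exp(I*pi/3))*(exp(-I*pi/3)), {2}: (exp(2*I*pi/3))*(exp(-2*I*pi/3)), {3}: (-1)*(-1), {4}: (exp(-2*I*pi/3))*(exp(2*I*pi/3)), {5}: (exp(-I*pi/3))*(exp(I*pi/3))
so (chi_1 * chi_5) takes values
  {0} -> 1, {1} -> 1, {2} -> 1, {3} -> 1, {4} -> 1, {5} -> 1.
Now take the inner product of this character with each irreducible chi from the table, <chi_1*chi_5, chi> = (1/6) sum_C |C| (chi_1*chi_5)(C) conj(chi(C)):
  <chi_1*chi_5, chi_0> = (1/6)[1*(1)*conj(1) + 1*(1)*conj(1) + 1*(1)*conj(1) + 1*(1)*conj(1) + 1*(1)*conj(1) + 1*(1)*conj(1)]
      = (1/6)[(1) + (1) + (1) + (1) + (1) + (1)] = 6/6 = 1
  <chi_1*chi_5, chi_1> = (1/6)[1*(1)*conj(1) + 1*(1)*conj(exp(I*pi/3)) + 1*(1)*conj(exp(2*I*pi/3)) + 1*(1)*conj(-1) + 1*(1)*conj(exp(-2*I*pi/3)) + 1*(1)*conj(exp(-I*pi/3))]
      = (1/6)[(1) + (exp(-I*pi/3)) + (exp(-2*I*pi/3)) + (-1) + (exp(2*I*pi/3)) + (exp(I*pi/3))] = 0/6 = 0
  <chi_1*chi_5, chi_2> = (1/6)[1*(1)*conj(1) + 1*(1)*conj(exp(2*I*pi/3)) + 1*(1)*conj(exp(-2*I*pi/3)) + 1*(1)*conj(1) + 1*(1)*conj(exp(2*I*pi/3)) + 1*(1)*conj(exp(-2*I*pi/3))]
      = (1/6)[(1) + (exp(-2*I*pi/3)) + (exp(2*I*pi/3)) + (1) + (exp(-2*I*pi/3)) + (exp(2*I*pi/3))] = 0/6 = 0
  <chi_1*chi_5, chi_3> = (1/6)[1*(1)*conj(1) + 1*(1)*conj(-1) + 1*(1)*conj(1) + 1*(1)*conj(-1) + 1*(1)*conj(1) + 1*(1)*conj(-1)]
      = (1/6)[(1) + (-1) + (1) + (-1) + (1) + (-1)] = 0/6 = 0
  <chi_1*chi_5, chi_4> = (1/6)[1*(1)*conj(1) + 1*(1)*conj(exp(-2*I*pi/3)) + 1*(1)*conj(exp(2*I*pi/3)) + 1*(1)*conj(1) + 1*(1)*conj(exp(-2*I*pi/3)) + 1*(1)*conj(exp(2*I*pi/3))]
      = (1/6)[(1) + (exp(2*I*pi/3)) + (exp(-2*I*pi/3)) + (1) + (exp(2*I*pi/3)) + (exp(-2*I*pi/3))] = 0/6 = 0
  <chi_1*chi_5, chi_5> = (1/6)[1*(1)*conj(1) + 1*(1)*conj(exp(-I*pi/3)) + 1*(1)*conj(exp(-2*I*pi/3)) + 1*(1)*conj(-1) + 1*(1)*conj(exp(2*I*pi/3)) + 1*(1)*conj(exp(I*pi/3))]
      = (1/6)[(1) + (exp(I*pi/3)) + (exp(2*I*pi/3)) + (-1) + (exp(-2*I*pi/3)) + (exp(-I*pi/3))] = 0/6 = 0
(Exp terms are combined using exp(i*s)*conj(exp(i*t)) = exp(i*(s-t)), and sums of them are collapsed using the identity that for every m > 1 the m distinct m-th roots of unity sum to 0, e.g. 1 + exp(2*I*pi/3) + exp(-2*I*pi/3) = 0.)
Hence the multiplicities are chi_0: 1. Dimension check: dim(chi_1)*dim(chi_5) = 1*1 = 1 and sum (mult * dim) = 1*1 = 1.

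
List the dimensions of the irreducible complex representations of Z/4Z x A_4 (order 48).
Dimensions: 1, 1, 1, 1, 1, 1, 1, 1, 1, 1, 1, 1, 3, 3, 3, 3

Justification: There are 16 irreducibles (= number of conjugacy classes). Their dimensions d_i satisfy sum d_i^2 = |G| = 48: 1 + 1 + 1 + 1 + 1 + 1 + 1 + 1 + 1 + 1 + 1 + 1 + 9 + 9 + 9 + 9 = 48. (For the product with Z/4Z: each of the 4 1-dim characters of Z/4Z tensors with each irrep of A_4, giving 4 copies of each A_4-dimension.)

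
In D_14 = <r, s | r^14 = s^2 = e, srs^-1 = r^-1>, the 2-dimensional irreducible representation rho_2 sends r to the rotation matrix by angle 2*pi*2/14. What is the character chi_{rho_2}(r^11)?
chi_{rho_2}(r^11) = 2*cos(2*pi*2*11/14) = -2*cos(pi/7)

Argument: rho_2(r^11) is rotation by angle 2*pi*2*11/14, whose trace is 2*cos(2*pi*2*11/14) = -2*cos(pi/7).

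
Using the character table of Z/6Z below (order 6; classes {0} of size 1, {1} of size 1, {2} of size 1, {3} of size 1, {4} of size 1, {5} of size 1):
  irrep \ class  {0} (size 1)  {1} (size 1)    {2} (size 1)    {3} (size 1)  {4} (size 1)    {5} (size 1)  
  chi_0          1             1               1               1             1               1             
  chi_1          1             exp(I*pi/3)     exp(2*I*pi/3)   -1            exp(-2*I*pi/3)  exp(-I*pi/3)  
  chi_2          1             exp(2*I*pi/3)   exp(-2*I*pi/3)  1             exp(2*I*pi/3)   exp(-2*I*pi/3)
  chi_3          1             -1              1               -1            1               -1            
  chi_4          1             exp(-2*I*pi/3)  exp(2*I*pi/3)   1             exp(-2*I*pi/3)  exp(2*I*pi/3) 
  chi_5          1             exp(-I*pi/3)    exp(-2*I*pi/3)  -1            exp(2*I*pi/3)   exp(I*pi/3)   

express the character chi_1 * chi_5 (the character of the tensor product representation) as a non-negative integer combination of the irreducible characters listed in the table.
chi_1 tensor chi_5 = chi_0 (all other irreducibles have multiplicity 0).

The character of a tensor product is the pointwise product (chi_1 * chi_5)(C) = chi_1(C) * chi_5(C):
  {0}: (1)*(1), {1}: (exp(I*pi/3))*(exp(-I*pi/3)), {2}: (exp(2*I*pi/3))*(exp(-2*I*pi/3)), {3}: (-1)*(-1), {4}: (exp(-2*I*pi/3))*(exp(2*I*pi/3)), {5}: (exp(-I*pi/3))*(exp(I*pi/3))
so (chi_1 * chi_5) takes values
  {0} -> 1, {1} -> 1, {2} -> 1, {3} -> 1, {4} -> 1, {5} -> 1.
Now take the inner product of this character with each irreducible chi from the table, <chi_1*chi_5, chi> = (1/6) sum_C |C| (chi_1*chi_5)(C) conj(chi(C)):
  <chi_1*chi_5, chi_0> = (1/6)[1*(1)*conj(1) + 1*(1)*conj(1) + 1*(1)*conj(1) + 1*(1)*conj(1) + 1*(1)*conj(1) + 1*(1)*conj(1)]
      = (1/6)[(1) + (1) + (1) + (1) + (1) + (1)] = 6/6 = 1
  <chi_1*chi_5, chi_1> = (1/6)[1*(1)*conj(1) + 1*(1)*conj(exp(I*pi/3)) + 1*(1)*conj(exp(2*I*pi/3)) + 1*(1)*conj(-1) + 1*(1)*conj(exp(-2*I*pi/3)) + 1*(1)*conj(exp(-I*pi/3))]
      = (1/6)[(1) + (exp(-I*pi/3)) + (exp(-2*I*pi/3)) + (-1) + (exp(2*I*pi/3)) + (exp(I*pi/3))] = 0/6 = 0
  <chi_1*chi_5, chi_2> = (1/6)[1*(1)*conj(1) + 1*(1)*conj(exp(2*I*pi/3)) + 1*(1)*conj(exp(-2*I*pi/3)) + 1*(1)*conj(1) + 1*(1)*conj(exp(2*I*pi/3)) + 1*(1)*conj(exp(-2*I*pi/3))]
      = (1/6)[(1) + (exp(-2*I*pi/3)) + (exp(2*I*pi/3)) + (1) + (exp(-2*I*pi/3)) + (exp(2*I*pi/3))] = 0/6 = 0
  <chi_1*chi_5, chi_3> = (1/6)[1*(1)*conj(1) + 1*(1)*conj(-1) + 1*(1)*conj(1) + 1*(1)*conj(-1) + 1*(1)*conj(1) + 1*(1)*conj(-1)]
      = (1/6)[(1) + (-1) + (1) + (-1) + (1) + (-1)] = 0/6 = 0
  <chi_1*chi_5, chi_4> = (1/6)[1*(1)*conj(1) + 1*(1)*conj(exp(-2*I*pi/3)) + 1*(1)*conj(exp(2*I*pi/3)) + 1*(1)*conj(1) + 1*(1)*conj(exp(-2*I*pi/3)) + 1*(1)*conj(exp(2*I*pi/3))]
      = (1/6)[(1) + (exp(2*I*pi/3)) + (exp(-2*I*pi/3)) + (1) + (exp(2*I*pi/3)) + (exp(-2*I*pi/3))] = 0/6 = 0
  <chi_1*chi_5, chi_5> = (1/6)[1*(1)*conj(1) + 1*(1)*conj(exp(-I*pi/3)) + 1*(1)*conj(exp(-2*I*pi/3)) + 1*(1)*conj(-1) + 1*(1)*conj(exp(2*I*pi/3)) + 1*(1)*conj(exp(I*pi/3))]
      = (1/6)[(1) + (exp(I*pi/3)) + (exp(2*I*pi/3)) + (-1) + (exp(-2*I*pi/3)) + (exp(-I*pi/3))] = 0/6 = 0
(Exp terms are combined using exp(i*s)*conj(exp(i*t)) = exp(i*(s-t)), and sums of them are collapsed using the identity that for every m > 1 the m distinct m-th roots of unity sum to 0, e.g. 1 + exp(2*I*pi/3) + exp(-2*I*pi/3) = 0.)
Hence the multiplicities are chi_0: 1. Dimension check: dim(chi_1)*dim(chi_5) = 1*1 = 1 and sum (mult * dim) = 1*1 = 1.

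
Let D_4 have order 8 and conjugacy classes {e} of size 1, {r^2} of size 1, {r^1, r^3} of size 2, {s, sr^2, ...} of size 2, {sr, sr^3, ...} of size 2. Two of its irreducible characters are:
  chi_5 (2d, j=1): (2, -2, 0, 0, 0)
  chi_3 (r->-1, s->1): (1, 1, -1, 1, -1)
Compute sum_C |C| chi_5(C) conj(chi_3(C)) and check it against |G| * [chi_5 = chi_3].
Sum = 0; so <chi_5, chi_3> = 0 (distinct irreducibles are orthogonal).

Why: Compute term by term over conjugacy classes (|C| * chi_5(C) * conj(chi_3(C))):
  1*(2)*conj(1) + 1*(-2)*conj(1) + 2*(0)*conj(-1) + 2*(0)*conj(1) + 2*(0)*conj(-1)
  = (2) + (-2) + (0) + (0) + (0)
  = 0.
Dividing by |G| = 8 gives 0/8 = 0, matching the row-orthogonality relation <chi_5, chi_3> = [chi_5 = chi_3].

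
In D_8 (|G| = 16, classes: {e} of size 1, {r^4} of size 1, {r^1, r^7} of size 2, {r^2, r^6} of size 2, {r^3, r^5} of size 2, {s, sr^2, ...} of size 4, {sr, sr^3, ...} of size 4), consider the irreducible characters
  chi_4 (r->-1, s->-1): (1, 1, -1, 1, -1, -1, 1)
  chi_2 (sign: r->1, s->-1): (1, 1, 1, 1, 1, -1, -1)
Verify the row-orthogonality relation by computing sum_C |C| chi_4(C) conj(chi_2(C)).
Sum = 0; so <chi_4, chi_2> = 0 (distinct irreducibles are orthogonal).

Why: Compute term by term over conjugacy classes (|C| * chi_4(C) * conj(chi_2(C))):
  1*(1)*conj(1) + 1*(1)*conj(1) + 2*(-1)*conj(1) + 2*(1)*conj(1) + 2*(-1)*conj(1) + 4*(-1)*conj(-1) + 4*(1)*conj(-1)
  = (1) + (1) + (-2) + (2) + (-2) + (4) + (-4)
  = 0.
Dividing by |G| = 16 gives 0/16 = 0, matching the row-orthogonality relation <chi_4, chi_2> = [chi_4 = chi_2].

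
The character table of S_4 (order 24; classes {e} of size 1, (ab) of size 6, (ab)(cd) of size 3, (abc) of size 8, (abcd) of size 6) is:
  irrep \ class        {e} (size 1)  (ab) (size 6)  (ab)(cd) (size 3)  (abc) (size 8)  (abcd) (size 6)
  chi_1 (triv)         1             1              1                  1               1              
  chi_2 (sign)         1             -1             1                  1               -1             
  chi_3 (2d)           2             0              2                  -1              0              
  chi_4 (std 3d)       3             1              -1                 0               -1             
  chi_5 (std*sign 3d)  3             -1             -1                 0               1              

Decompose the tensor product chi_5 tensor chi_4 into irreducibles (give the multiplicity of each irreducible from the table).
chi_5 tensor chi_4 = chi_2 + chi_3 + chi_4 + chi_5 (all other irreducibles have multiplicity 0).

Justification: The character of a tensor product is the pointwise product (chi_5 * chi_4)(C) = chi_5(C) * chi_4(C):
  {e}: (3)*(3), (ab): (-1)*(1), (ab)(cd): (-1)*(-1), (abc): (0)*(0), (abcd): (1)*(-1)
so (chi_5 * chi_4) takes values
  {e} -> 9, (ab) -> -1, (ab)(cd) -> 1, (abc) -> 0, (abcd) -> -1.
Now take the inner product of this character with each irreducible chi from the table, <chi_5*chi_4, chi> = (1/24) sum_C |C| (chi_5*chi_4)(C) conj(chi(C)):
  <chi_5*chi_4, chi_1> = (1/24)[1*(9)*conj(1) + 6*(-1)*conj(1) + 3*(1)*conj(1) + 8*(0)*conj(1) + 6*(-1)*conj(1)]
      = (1/24)[(9) + (-6) + (3) + (0) + (-6)] = 0/24 = 0
  <chi_5*chi_4, chi_2> = (1/24)[1*(9)*conj(1) + 6*(-1)*conj(-1) + 3*(1)*conj(1) + 8*(0)*conj(1) + 6*(-1)*conj(-1)]
      = (1/24)[(9) + (6) + (3) + (0) + (6)] = 24/24 = 1
  <chi_5*chi_4, chi_3> = (1/24)[1*(9)*conj(2) + 6*(-1)*conj(0) + 3*(1)*conj(2) + 8*(0)*conj(-1) + 6*(-1)*conj(0)]
      = (1/24)[(18) + (0) + (6) + (0) + (0)] = 24/24 = 1
  <chi_5*chi_4, chi_4> = (1/24)[1*(9)*conj(3) + 6*(-1)*conj(1) + 3*(1)*conj(-1) + 8*(0)*conj(0) + 6*(-1)*conj(-1)]
      = (1/24)[(27) + (-6) + (-3) + (0) + (6)] = 24/24 = 1
  <chi_5*chi_4, chi_5> = (1/24)[1*(9)*conj(3) + 6*(-1)*conj(-1) + 3*(1)*conj(-1) + 8*(0)*conj(0) + 6*(-1)*conj(1)]
      = (1/24)[(27) + (6) + (-3) + (0) + (-6)] = 24/24 = 1
Hence the multiplicities are chi_2: 1, chi_3: 1, chi_4: 1, chi_5: 1. Dimension check: dim(chi_5)*dim(chi_4) = 3*3 = 9 and sum (mult * dim) = 1*1 + 1*2 + 1*3 + 1*3 = 9.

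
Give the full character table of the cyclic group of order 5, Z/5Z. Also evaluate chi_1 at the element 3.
Character table of Z/5Z (irreps indexed chi_0,...,chi_4 with chi_k(m) = zeta_5^(k*m), zeta_5 = exp(2*pi*i/5)):
  irrep \ class  {0} (size 1)  {1} (size 1)    {2} (size 1)    {3} (size 1)    {4} (size 1)  
  chi_0          1             1               1               1               1             
  chi_1          1             exp(2*I*pi/5)   exp(4*I*pi/5)   exp(-4*I*pi/5)  exp(-2*I*pi/5)
  chi_2          1             exp(4*I*pi/5)   exp(-2*I*pi/5)  exp(2*I*pi/5)   exp(-4*I*pi/5)
  chi_3          1             exp(-4*I*pi/5)  exp(2*I*pi/5)   exp(-2*I*pi/5)  exp(4*I*pi/5) 
  chi_4          1             exp(-2*I*pi/5)  exp(-4*I*pi/5)  exp(4*I*pi/5)   exp(2*I*pi/5) 

Spot check: chi_1(3) = zeta_5^(1*3) = zeta_5^3 = exp(-4*I*pi/5).

Explanation: Z/5Z is abelian, so all 5 irreducible complex representations are 1-dimensional. They are given by chi_k(m) = zeta_5^(k*m) for k = 0,...,4. Row orthogonality: sum_m chi_k(m) conj(chi_l(m)) = 5 * [k = l].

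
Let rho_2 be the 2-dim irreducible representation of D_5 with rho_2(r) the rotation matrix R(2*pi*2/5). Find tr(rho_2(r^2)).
chi_{rho_2}(r^2) = 2*cos(2*pi*2*2/5) = -1/2 + sqrt(5)/2

Explanation: rho_2(r^2) is rotation by angle 2*pi*2*2/5, whose trace is 2*cos(2*pi*2*2/5) = -1/2 + sqrt(5)/2.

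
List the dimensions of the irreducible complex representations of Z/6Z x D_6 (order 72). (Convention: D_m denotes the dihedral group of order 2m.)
Dimensions: 1, 1, 1, 1, 1, 1, 1, 1, 1, 1, 1, 1, 1, 1, 1, 1, 1, 1, 1, 1, 1, 1, 1, 1, 2, 2, 2, 2, 2, 2, 2, 2, 2, 2, 2, 2

Solution. There are 36 irreducibles (= number of conjugacy classes). Their dimensions d_i satisfy sum d_i^2 = |G| = 72: 1 + 1 + 1 + 1 + 1 + 1 + 1 + 1 + 1 + 1 + 1 + 1 + 1 + 1 + 1 + 1 + 1 + 1 + 1 + 1 + 1 + 1 + 1 + 1 + 4 + 4 + 4 + 4 + 4 + 4 + 4 + 4 + 4 + 4 + 4 + 4 = 72. (For the product with Z/6Z: each of the 6 1-dim characters of Z/6Z tensors with each irrep of D_6, giving 6 copies of each D_6-dimension.)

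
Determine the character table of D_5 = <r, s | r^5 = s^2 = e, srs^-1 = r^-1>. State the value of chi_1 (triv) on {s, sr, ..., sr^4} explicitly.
Conjugacy classes: {e} of size 1, {r^1, r^4} of size 2, {r^2, r^3} of size 2, {s, sr, ..., sr^4} of size 5.
Character table:
  irrep \ class              {e} (size 1)  {r^1, r^4} (size 2)  {r^2, r^3} (size 2)  {s, sr, ..., sr^4} (size 5)
  chi_1 (triv)               1             1                    1                    1                          
  chi_2 (sign: r->1, s->-1)  1             1                    1                    -1                         
  chi_3 (2d, j=1)            2             -1/2 + sqrt(5)/2     -sqrt(5)/2 - 1/2     0                          
  chi_4 (2d, j=2)            2             -sqrt(5)/2 - 1/2     -1/2 + sqrt(5)/2     0                          

Spot check: chi_1 (triv) on {s, sr, ..., sr^4} = 1.

Explanation: D_5 has order 2*5 = 10 with 4 conjugacy classes, hence 4 irreducibles. Sum of squared dims 1 + 1 + 4 + 4 = 10 = |G|. Linear characters come from the abelianisation; the 2-dimensional irreps have character r^k -> 2*cos(2*pi*j*k/5), reflections -> 0.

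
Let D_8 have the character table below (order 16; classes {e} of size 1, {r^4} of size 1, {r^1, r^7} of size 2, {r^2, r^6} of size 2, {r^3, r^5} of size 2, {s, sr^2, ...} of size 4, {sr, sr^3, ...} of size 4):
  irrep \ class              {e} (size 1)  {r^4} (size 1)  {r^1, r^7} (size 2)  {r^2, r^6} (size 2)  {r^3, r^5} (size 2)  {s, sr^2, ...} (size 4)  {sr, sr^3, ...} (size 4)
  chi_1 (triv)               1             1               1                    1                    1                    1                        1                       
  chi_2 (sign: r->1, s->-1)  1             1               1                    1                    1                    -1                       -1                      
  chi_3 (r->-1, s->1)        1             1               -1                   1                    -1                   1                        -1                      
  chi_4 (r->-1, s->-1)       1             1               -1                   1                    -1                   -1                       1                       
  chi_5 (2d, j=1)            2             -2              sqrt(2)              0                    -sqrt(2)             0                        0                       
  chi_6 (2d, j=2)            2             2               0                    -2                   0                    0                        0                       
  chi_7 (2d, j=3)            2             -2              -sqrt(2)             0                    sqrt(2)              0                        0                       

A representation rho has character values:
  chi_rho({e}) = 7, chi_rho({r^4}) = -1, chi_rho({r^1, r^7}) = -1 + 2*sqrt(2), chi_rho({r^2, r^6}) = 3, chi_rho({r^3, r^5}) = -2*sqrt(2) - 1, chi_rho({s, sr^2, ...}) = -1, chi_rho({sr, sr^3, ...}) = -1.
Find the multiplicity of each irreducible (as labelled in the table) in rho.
Multiplicities: chi_1: 0, chi_2: 1, chi_3: 1, chi_4: 1, chi_5: 2, chi_6: 0, chi_7: 0.

Reasoning: Use <chi_rho, chi> = (1/|G|) sum_C |C| * chi_rho(C) * conj(chi(C)) with |G| = 16 for each irreducible chi in the table:
  <chi_rho, chi_1> = (1/16)[1*(7)*conj(1) + 1*(-1)*conj(1) + 2*(-1 + 2*sqrt(2))*conj(1) + 2*(3)*conj(1) + 2*(-2*sqrt(2) - 1)*conj(1) + 4*(-1)*conj(1) + 4*(-1)*conj(1)]
      = (1/16)[(7) + (-1) + (-2 + 4*sqrt(2)) + (6) + (-4*sqrt(2) - 2) + (-4) + (-4)] = 0/16 = 0
  <chi_rho, chi_2> = (1/16)[1*(7)*conj(1) + 1*(-1)*conj(1) + 2*(-1 + 2*sqrt(2))*conj(1) + 2*(3)*conj(1) + 2*(-2*sqrt(2) - 1)*conj(1) + 4*(-1)*conj(-1) + 4*(-1)*conj(-1)]
      = (1/16)[(7) + (-1) + (-2 + 4*sqrt(2)) + (6) + (-4*sqrt(2) - 2) + (4) + (4)] = 16/16 = 1
  <chi_rho, chi_3> = (1/16)[1*(7)*conj(1) + 1*(-1)*conj(1) + 2*(-1 + 2*sqrt(2))*conj(-1) + 2*(3)*conj(1) + 2*(-2*sqrt(2) - 1)*conj(-1) + 4*(-1)*conj(1) + 4*(-1)*conj(-1)]
      = (1/16)[(7) + (-1) + (2 - 4*sqrt(2)) + (6) + (2 + 4*sqrt(2)) + (-4) + (4)] = 16/16 = 1
  <chi_rho, chi_4> = (1/16)[1*(7)*conj(1) + 1*(-1)*conj(1) + 2*(-1 + 2*sqrt(2))*conj(-1) + 2*(3)*conj(1) + 2*(-2*sqrt(2) - 1)*conj(-1) + 4*(-1)*conj(-1) + 4*(-1)*conj(1)]
      = (1/16)[(7) + (-1) + (2 - 4*sqrt(2)) + (6) + (2 + 4*sqrt(2)) + (4) + (-4)] = 16/16 = 1
  <chi_rho, chi_5> = (1/16)[1*(7)*conj(2) + 1*(-1)*conj(-2) + 2*(-1 + 2*sqrt(2))*conj(sqrt(2)) + 2*(3)*conj(0) + 2*(-2*sqrt(2) - 1)*conj(-sqrt(2)) + 4*(-1)*conj(0) + 4*(-1)*conj(0)]
      = (1/16)[(14) + (2) + (8 - 2*sqrt(2)) + (0) + (2*sqrt(2) + 8) + (0) + (0)] = 32/16 = 2
  <chi_rho, chi_6> = (1/16)[1*(7)*conj(2) + 1*(-1)*conj(2) + 2*(-1 + 2*sqrt(2))*conj(0) + 2*(3)*conj(-2) + 2*(-2*sqrt(2) - 1)*conj(0) + 4*(-1)*conj(0) + 4*(-1)*conj(0)]
      = (1/16)[(14) + (-2) + (0) + (-12) + (0) + (0) + (0)] = 0/16 = 0
  <chi_rho, chi_7> = (1/16)[1*(7)*conj(2) + 1*(-1)*conj(-2) + 2*(-1 + 2*sqrt(2))*conj(-sqrt(2)) + 2*(3)*conj(0) + 2*(-2*sqrt(2) - 1)*conj(sqrt(2)) + 4*(-1)*conj(0) + 4*(-1)*conj(0)]
      = (1/16)[(14) + (2) + (-8 + 2*sqrt(2)) + (0) + (-8 - 2*sqrt(2)) + (0) + (0)] = 0/16 = 0
Dimension check: dim(rho) = sum (mult * dim) = 0*1 + 1*1 + 1*1 + 1*1 + 2*2 + 0*2 + 0*2 = 7 = chi_rho(e) = 7.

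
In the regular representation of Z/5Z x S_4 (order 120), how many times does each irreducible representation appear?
Each irreducible V_i of dimension d_i appears with multiplicity d_i, i.e. rho_reg = (direct sum over all irreducibles V_i) d_i V_i. The irreducible dimensions for Z/5Z x S_4 are 1, 1, 1, 1, 1, 1, 1, 1, 1, 1, 2, 2, 2, 2, 2, 3, 3, 3, 3, 3, 3, 3, 3, 3, 3: 10 irreducibles of dimension 1, each with multiplicity 1; 5 irreducibles of dimension 2, each with multiplicity 2; 10 irreducibles of dimension 3, each with multiplicity 3. Total dimension 10*1*1 + 5*2*2 + 10*3*3 = 120 = |G|.

General theorem: in the regular representation of a finite group G, each irreducible appears with multiplicity equal to its dimension. Check: dim(rho_reg) = sum d_i^2 = 1 + 1 + 1 + 1 + 1 + 1 + 1 + 1 + 1 + 1 + 4 + 4 + 4 + 4 + 4 + 9 + 9 + 9 + 9 + 9 + 9 + 9 + 9 + 9 + 9 = 120 = |G|.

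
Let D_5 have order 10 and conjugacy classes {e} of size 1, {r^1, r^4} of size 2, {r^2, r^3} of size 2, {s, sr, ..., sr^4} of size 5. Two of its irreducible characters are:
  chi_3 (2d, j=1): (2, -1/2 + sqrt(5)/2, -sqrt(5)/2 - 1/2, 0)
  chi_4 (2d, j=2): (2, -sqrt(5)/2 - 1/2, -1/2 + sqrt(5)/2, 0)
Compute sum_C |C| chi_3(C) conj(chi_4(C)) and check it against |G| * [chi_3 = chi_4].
Sum = 0; so <chi_3, chi_4> = 0 (distinct irreducibles are orthogonal).

Why: Compute term by term over conjugacy classes (|C| * chi_3(C) * conj(chi_4(C))):
  1*(2)*conj(2) + 2*(-1/2 + sqrt(5)/2)*conj(-sqrt(5)/2 - 1/2) + 2*(-sqrt(5)/2 - 1/2)*conj(-1/2 + sqrt(5)/2) + 5*(0)*conj(0)
  = (4) + (-2) + (-2) + (0)
  = 0.
Dividing by |G| = 10 gives 0/10 = 0, matching the row-orthogonality relation <chi_3, chi_4> = [chi_3 = chi_4].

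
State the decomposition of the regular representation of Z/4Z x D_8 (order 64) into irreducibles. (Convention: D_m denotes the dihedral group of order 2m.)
Each irreducible V_i of dimension d_i appears with multiplicity d_i, i.e. rho_reg = (direct sum over all irreducibles V_i) d_i V_i. The irreducible dimensions for Z/4Z x D_8 are 1, 1, 1, 1, 1, 1, 1, 1, 1, 1, 1, 1, 1, 1, 1, 1, 2, 2, 2, 2, 2, 2, 2, 2, 2, 2, 2, 2: 16 irreducibles of dimension 1, each with multiplicity 1; 12 irreducibles of dimension 2, each with multiplicity 2. Total dimension 16*1*1 + 12*2*2 = 64 = |G|.

Argument: General theorem: in the regular representation of a finite group G, each irreducible appears with multiplicity equal to its dimension. Check: dim(rho_reg) = sum d_i^2 = 1 + 1 + 1 + 1 + 1 + 1 + 1 + 1 + 1 + 1 + 1 + 1 + 1 + 1 + 1 + 1 + 4 + 4 + 4 + 4 + 4 + 4 + 4 + 4 + 4 + 4 + 4 + 4 = 64 = |G|.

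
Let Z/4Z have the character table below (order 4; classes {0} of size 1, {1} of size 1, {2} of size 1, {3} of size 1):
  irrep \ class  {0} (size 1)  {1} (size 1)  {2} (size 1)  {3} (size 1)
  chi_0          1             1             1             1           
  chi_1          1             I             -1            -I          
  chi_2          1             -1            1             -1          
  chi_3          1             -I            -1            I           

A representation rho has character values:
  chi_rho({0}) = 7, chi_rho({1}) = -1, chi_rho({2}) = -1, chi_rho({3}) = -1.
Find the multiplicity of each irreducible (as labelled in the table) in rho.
Multiplicities: chi_0: 1, chi_1: 2, chi_2: 2, chi_3: 2.

Why: Use <chi_rho, chi> = (1/|G|) sum_C |C| * chi_rho(C) * conj(chi(C)) with |G| = 4 for each irreducible chi in the table:
  <chi_rho, chi_0> = (1/4)[1*(7)*conj(1) + 1*(-1)*conj(1) + 1*(-1)*conj(1) + 1*(-1)*conj(1)]
      = (1/4)[(7) + (-1) + (-1) + (-1)] = 4/4 = 1
  <chi_rho, chi_1> = (1/4)[1*(7)*conj(1) + 1*(-1)*conj(I) + 1*(-1)*conj(-1) + 1*(-1)*conj(-I)]
      = (1/4)[(7) + (I) + (1) + (-I)] = 8/4 = 2
  <chi_rho, chi_2> = (1/4)[1*(7)*conj(1) + 1*(-1)*conj(-1) + 1*(-1)*conj(1) + 1*(-1)*conj(-1)]
      = (1/4)[(7) + (1) + (-1) + (1)] = 8/4 = 2
  <chi_rho, chi_3> = (1/4)[1*(7)*conj(1) + 1*(-1)*conj(-I) + 1*(-1)*conj(-1) + 1*(-1)*conj(I)]
      = (1/4)[(7) + (-I) + (1) + (I)] = 8/4 = 2
(Exp terms are combined using exp(i*s)*conj(exp(i*t)) = exp(i*(s-t)), and sums of them are collapsed using the identity that for every m > 1 the m distinct m-th roots of unity sum to 0, e.g. 1 + exp(2*I*pi/3) + exp(-2*I*pi/3) = 0.)
Dimension check: dim(rho) = sum (mult * dim) = 1*1 + 2*1 + 2*1 + 2*1 = 7 = chi_rho(e) = 7.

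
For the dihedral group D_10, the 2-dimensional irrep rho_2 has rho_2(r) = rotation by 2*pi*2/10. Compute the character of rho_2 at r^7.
chi_{rho_2}(r^7) = 2*cos(2*pi*2*7/10) = -sqrt(5)/2 - 1/2

Why: rho_2(r^7) is rotation by angle 2*pi*2*7/10, whose trace is 2*cos(2*pi*2*7/10) = -sqrt(5)/2 - 1/2.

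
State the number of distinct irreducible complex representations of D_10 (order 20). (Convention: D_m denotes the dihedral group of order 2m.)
8

Solution. The number of irreducible complex representations of a finite group equals its number of conjugacy classes. D_10 has 8 conjugacy classes (n/2 + 3 for n even), so D_10 (order 20) has exactly 8 irreducible complex representations.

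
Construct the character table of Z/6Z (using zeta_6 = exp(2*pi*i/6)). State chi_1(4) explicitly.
Character table of Z/6Z (irreps indexed chi_0,...,chi_5 with chi_k(m) = zeta_6^(k*m), zeta_6 = exp(2*pi*i/6)):
  irrep \ class  {0} (size 1)  {1} (size 1)    {2} (size 1)    {3} (size 1)  {4} (size 1)    {5} (size 1)  
  chi_0          1             1               1               1             1               1             
  chi_1          1             exp(I*pi/3)     exp(2*I*pi/3)   -1            exp(-2*I*pi/3)  exp(-I*pi/3)  
  chi_2          1             exp(2*I*pi/3)   exp(-2*I*pi/3)  1             exp(2*I*pi/3)   exp(-2*I*pi/3)
  chi_3          1             -1              1               -1            1               -1            
  chi_4          1             exp(-2*I*pi/3)  exp(2*I*pi/3)   1             exp(-2*I*pi/3)  exp(2*I*pi/3) 
  chi_5          1             exp(-I*pi/3)    exp(-2*I*pi/3)  -1            exp(2*I*pi/3)   exp(I*pi/3)   

Spot check: chi_1(4) = zeta_6^(1*4) = zeta_6^4 = exp(-2*I*pi/3).

Derivation: Z/6Z is abelian, so all 6 irreducible complex representations are 1-dimensional. They are given by chi_k(m) = zeta_6^(k*m) for k = 0,...,5. Row orthogonality: sum_m chi_k(m) conj(chi_l(m)) = 6 * [k = l].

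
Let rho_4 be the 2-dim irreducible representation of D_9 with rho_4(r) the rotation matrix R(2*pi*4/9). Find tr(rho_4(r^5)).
chi_{rho_4}(r^5) = 2*cos(2*pi*4*5/9) = 2*cos(40*pi/9)

Derivation: rho_4(r^5) is rotation by angle 2*pi*4*5/9, whose trace is 2*cos(2*pi*4*5/9) = 2*cos(40*pi/9).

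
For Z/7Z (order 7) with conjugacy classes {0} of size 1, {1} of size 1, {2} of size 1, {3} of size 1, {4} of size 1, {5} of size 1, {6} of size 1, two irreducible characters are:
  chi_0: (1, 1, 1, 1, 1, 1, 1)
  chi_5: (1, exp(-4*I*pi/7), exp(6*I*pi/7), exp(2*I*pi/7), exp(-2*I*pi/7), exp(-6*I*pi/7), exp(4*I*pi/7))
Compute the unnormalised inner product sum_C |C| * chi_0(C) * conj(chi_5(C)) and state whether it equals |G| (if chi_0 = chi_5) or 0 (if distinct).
Sum = 0; so <chi_0, chi_5> = 0 (distinct irreducibles are orthogonal).

Why: Compute term by term over conjugacy classes (|C| * chi_0(C) * conj(chi_5(C))):
  1*(1)*conj(1) + 1*(1)*conj(exp(-4*I*pi/7)) + 1*(1)*conj(exp(6*I*pi/7)) + 1*(1)*conj(exp(2*I*pi/7)) + 1*(1)*conj(exp(-2*I*pi/7)) + 1*(1)*conj(exp(-6*I*pi/7)) + 1*(1)*conj(exp(4*I*pi/7))
  = (1) + (exp(4*I*pi/7)) + (exp(-6*I*pi/7)) + (exp(-2*I*pi/7)) + (exp(2*I*pi/7)) + (exp(6*I*pi/7)) + (exp(-4*I*pi/7))
  = 0.
(Exp terms are combined using exp(i*s)*conj(exp(i*t)) = exp(i*(s-t)), and sums of them are collapsed using the identity that for every m > 1 the m distinct m-th roots of unity sum to 0, e.g. 1 + exp(2*I*pi/3) + exp(-2*I*pi/3) = 0.)
Dividing by |G| = 7 gives 0/7 = 0, matching the row-orthogonality relation <chi_0, chi_5> = [chi_0 = chi_5].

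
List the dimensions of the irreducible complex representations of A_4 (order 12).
Dimensions: 1, 1, 1, 3

Working: There are 4 irreducibles (= number of conjugacy classes). Their dimensions d_i satisfy sum d_i^2 = |G| = 12: 1 + 1 + 1 + 9 = 12.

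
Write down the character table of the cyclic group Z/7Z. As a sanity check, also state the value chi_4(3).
Character table of Z/7Z (irreps indexed chi_0,...,chi_6 with chi_k(m) = zeta_7^(k*m), zeta_7 = exp(2*pi*i/7)):
  irrep \ class  {0} (size 1)  {1} (size 1)    {2} (size 1)    {3} (size 1)    {4} (size 1)    {5} (size 1)    {6} (size 1)  
  chi_0          1             1               1               1               1               1               1             
  chi_1          1             exp(2*I*pi/7)   exp(4*I*pi/7)   exp(6*I*pi/7)   exp(-6*I*pi/7)  exp(-4*I*pi/7)  exp(-2*I*pi/7)
  chi_2          1             exp(4*I*pi/7)   exp(-6*I*pi/7)  exp(-2*I*pi/7)  exp(2*I*pi/7)   exp(6*I*pi/7)   exp(-4*I*pi/7)
  chi_3          1             exp(6*I*pi/7)   exp(-2*I*pi/7)  exp(4*I*pi/7)   exp(-4*I*pi/7)  exp(2*I*pi/7)   exp(-6*I*pi/7)
  chi_4          1             exp(-6*I*pi/7)  exp(2*I*pi/7)   exp(-4*I*pi/7)  exp(4*I*pi/7)   exp(-2*I*pi/7)  exp(6*I*pi/7) 
  chi_5          1             exp(-4*I*pi/7)  exp(6*I*pi/7)   exp(2*I*pi/7)   exp(-2*I*pi/7)  exp(-6*I*pi/7)  exp(4*I*pi/7) 
  chi_6          1             exp(-2*I*pi/7)  exp(-4*I*pi/7)  exp(-6*I*pi/7)  exp(6*I*pi/7)   exp(4*I*pi/7)   exp(2*I*pi/7) 

Spot check: chi_4(3) = zeta_7^(4*3) = zeta_7^12 = exp(-4*I*pi/7).

Proof sketch: Z/7Z is abelian, so all 7 irreducible complex representations are 1-dimensional. They are given by chi_k(m) = zeta_7^(k*m) for k = 0,...,6. Row orthogonality: sum_m chi_k(m) conj(chi_l(m)) = 7 * [k = l].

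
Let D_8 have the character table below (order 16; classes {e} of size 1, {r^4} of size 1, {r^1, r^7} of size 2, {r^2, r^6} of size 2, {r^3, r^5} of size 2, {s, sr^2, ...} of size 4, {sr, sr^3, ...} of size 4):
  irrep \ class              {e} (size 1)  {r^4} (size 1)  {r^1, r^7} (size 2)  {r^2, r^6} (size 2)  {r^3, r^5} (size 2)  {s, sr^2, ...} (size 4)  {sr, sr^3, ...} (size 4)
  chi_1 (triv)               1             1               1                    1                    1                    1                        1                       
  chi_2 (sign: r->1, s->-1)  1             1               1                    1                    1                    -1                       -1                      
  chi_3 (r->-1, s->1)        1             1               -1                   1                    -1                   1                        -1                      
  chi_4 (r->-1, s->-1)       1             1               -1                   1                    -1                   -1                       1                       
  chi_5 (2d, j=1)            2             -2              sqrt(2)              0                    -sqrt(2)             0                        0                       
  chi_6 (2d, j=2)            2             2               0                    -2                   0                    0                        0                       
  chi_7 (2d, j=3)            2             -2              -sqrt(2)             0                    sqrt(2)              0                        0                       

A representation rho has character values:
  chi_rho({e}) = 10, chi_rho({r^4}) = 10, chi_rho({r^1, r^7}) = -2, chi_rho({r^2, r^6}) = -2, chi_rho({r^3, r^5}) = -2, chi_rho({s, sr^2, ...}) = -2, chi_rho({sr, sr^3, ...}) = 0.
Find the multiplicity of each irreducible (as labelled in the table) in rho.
Multiplicities: chi_1: 0, chi_2: 1, chi_3: 1, chi_4: 2, chi_5: 0, chi_6: 3, chi_7: 0.

Why: Use <chi_rho, chi> = (1/|G|) sum_C |C| * chi_rho(C) * conj(chi(C)) with |G| = 16 for each irreducible chi in the table:
  <chi_rho, chi_1> = (1/16)[1*(10)*conj(1) + 1*(10)*conj(1) + 2*(-2)*conj(1) + 2*(-2)*conj(1) + 2*(-2)*conj(1) + 4*(-2)*conj(1) + 4*(0)*conj(1)]
      = (1/16)[(10) + (10) + (-4) + (-4) + (-4) + (-8) + (0)] = 0/16 = 0
  <chi_rho, chi_2> = (1/16)[1*(10)*conj(1) + 1*(10)*conj(1) + 2*(-2)*conj(1) + 2*(-2)*conj(1) + 2*(-2)*conj(1) + 4*(-2)*conj(-1) + 4*(0)*conj(-1)]
      = (1/16)[(10) + (10) + (-4) + (-4) + (-4) + (8) + (0)] = 16/16 = 1
  <chi_rho, chi_3> = (1/16)[1*(10)*conj(1) + 1*(10)*conj(1) + 2*(-2)*conj(-1) + 2*(-2)*conj(1) + 2*(-2)*conj(-1) + 4*(-2)*conj(1) + 4*(0)*conj(-1)]
      = (1/16)[(10) + (10) + (4) + (-4) + (4) + (-8) + (0)] = 16/16 = 1
  <chi_rho, chi_4> = (1/16)[1*(10)*conj(1) + 1*(10)*conj(1) + 2*(-2)*conj(-1) + 2*(-2)*conj(1) + 2*(-2)*conj(-1) + 4*(-2)*conj(-1) + 4*(0)*conj(1)]
      = (1/16)[(10) + (10) + (4) + (-4) + (4) + (8) + (0)] = 32/16 = 2
  <chi_rho, chi_5> = (1/16)[1*(10)*conj(2) + 1*(10)*conj(-2) + 2*(-2)*conj(sqrt(2)) + 2*(-2)*conj(0) + 2*(-2)*conj(-sqrt(2)) + 4*(-2)*conj(0) + 4*(0)*conj(0)]
      = (1/16)[(20) + (-20) + (-4*sqrt(2)) + (0) + (4*sqrt(2)) + (0) + (0)] = 0/16 = 0
  <chi_rho, chi_6> = (1/16)[1*(10)*conj(2) + 1*(10)*conj(2) + 2*(-2)*conj(0) + 2*(-2)*conj(-2) + 2*(-2)*conj(0) + 4*(-2)*conj(0) + 4*(0)*conj(0)]
      = (1/16)[(20) + (20) + (0) + (8) + (0) + (0) + (0)] = 48/16 = 3
  <chi_rho, chi_7> = (1/16)[1*(10)*conj(2) + 1*(10)*conj(-2) + 2*(-2)*conj(-sqrt(2)) + 2*(-2)*conj(0) + 2*(-2)*conj(sqrt(2)) + 4*(-2)*conj(0) + 4*(0)*conj(0)]
      = (1/16)[(20) + (-20) + (4*sqrt(2)) + (0) + (-4*sqrt(2)) + (0) + (0)] = 0/16 = 0
Dimension check: dim(rho) = sum (mult * dim) = 0*1 + 1*1 + 1*1 + 2*1 + 0*2 + 3*2 + 0*2 = 10 = chi_rho(e) = 10.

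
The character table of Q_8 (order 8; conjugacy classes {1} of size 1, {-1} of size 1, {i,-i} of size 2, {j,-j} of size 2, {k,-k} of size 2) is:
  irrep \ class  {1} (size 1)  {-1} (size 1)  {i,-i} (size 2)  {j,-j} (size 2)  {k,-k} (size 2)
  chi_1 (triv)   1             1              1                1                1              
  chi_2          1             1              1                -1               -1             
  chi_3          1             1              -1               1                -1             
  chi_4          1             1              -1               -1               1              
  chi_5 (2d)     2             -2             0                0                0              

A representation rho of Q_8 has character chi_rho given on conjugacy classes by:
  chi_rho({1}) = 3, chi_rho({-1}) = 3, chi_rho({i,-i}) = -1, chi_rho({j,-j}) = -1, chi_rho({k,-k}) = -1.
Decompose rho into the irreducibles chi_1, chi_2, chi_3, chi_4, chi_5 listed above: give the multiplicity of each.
Multiplicities: chi_1: 0, chi_2: 1, chi_3: 1, chi_4: 1, chi_5: 0.

Working: Use <chi_rho, chi> = (1/|G|) sum_C |C| * chi_rho(C) * conj(chi(C)) with |G| = 8 for each irreducible chi in the table:
  <chi_rho, chi_1> = (1/8)[1*(3)*conj(1) + 1*(3)*conj(1) + 2*(-1)*conj(1) + 2*(-1)*conj(1) + 2*(-1)*conj(1)]
      = (1/8)[(3) + (3) + (-2) + (-2) + (-2)] = 0/8 = 0
  <chi_rho, chi_2> = (1/8)[1*(3)*conj(1) + 1*(3)*conj(1) + 2*(-1)*conj(1) + 2*(-1)*conj(-1) + 2*(-1)*conj(-1)]
      = (1/8)[(3) + (3) + (-2) + (2) + (2)] = 8/8 = 1
  <chi_rho, chi_3> = (1/8)[1*(3)*conj(1) + 1*(3)*conj(1) + 2*(-1)*conj(-1) + 2*(-1)*conj(1) + 2*(-1)*conj(-1)]
      = (1/8)[(3) + (3) + (2) + (-2) + (2)] = 8/8 = 1
  <chi_rho, chi_4> = (1/8)[1*(3)*conj(1) + 1*(3)*conj(1) + 2*(-1)*conj(-1) + 2*(-1)*conj(-1) + 2*(-1)*conj(1)]
      = (1/8)[(3) + (3) + (2) + (2) + (-2)] = 8/8 = 1
  <chi_rho, chi_5> = (1/8)[1*(3)*conj(2) + 1*(3)*conj(-2) + 2*(-1)*conj(0) + 2*(-1)*conj(0) + 2*(-1)*conj(0)]
      = (1/8)[(6) + (-6) + (0) + (0) + (0)] = 0/8 = 0
Dimension check: dim(rho) = sum (mult * dim) = 0*1 + 1*1 + 1*1 + 1*1 + 0*2 = 3 = chi_rho(e) = 3.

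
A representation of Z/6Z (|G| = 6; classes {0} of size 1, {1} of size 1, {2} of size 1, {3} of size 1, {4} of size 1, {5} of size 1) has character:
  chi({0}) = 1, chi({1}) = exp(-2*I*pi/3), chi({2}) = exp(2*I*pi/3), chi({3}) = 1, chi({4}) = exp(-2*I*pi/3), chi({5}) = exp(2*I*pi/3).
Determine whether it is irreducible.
Irreducible: <chi, chi> = 1.

Working: <chi, chi> = (1/|G|) sum_C |C| * |chi(C)|^2 = (1/6)[1*|1|^2 + 1*|exp(-2*I*pi/3)|^2 + 1*|exp(2*I*pi/3)|^2 + 1*|1|^2 + 1*|exp(-2*I*pi/3)|^2 + 1*|exp(2*I*pi/3)|^2]
  = (1/6)[(1) + (1) + (1) + (1) + (1) + (1)] = 6/6 = 1.
(Exp terms are combined using exp(i*s)*conj(exp(i*t)) = exp(i*(s-t)), and sums of them are collapsed using the identity that for every m > 1 the m distinct m-th roots of unity sum to 0, e.g. 1 + exp(2*I*pi/3) + exp(-2*I*pi/3) = 0.)
A character is irreducible iff <chi, chi> = 1, so this representation is irreducible.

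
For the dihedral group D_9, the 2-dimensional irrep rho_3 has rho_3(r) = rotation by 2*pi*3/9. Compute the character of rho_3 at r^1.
chi_{rho_3}(r^1) = 2*cos(2*pi*3*1/9) = -1

Solution. rho_3(r^1) is rotation by angle 2*pi*3*1/9, whose trace is 2*cos(2*pi*3*1/9) = -1.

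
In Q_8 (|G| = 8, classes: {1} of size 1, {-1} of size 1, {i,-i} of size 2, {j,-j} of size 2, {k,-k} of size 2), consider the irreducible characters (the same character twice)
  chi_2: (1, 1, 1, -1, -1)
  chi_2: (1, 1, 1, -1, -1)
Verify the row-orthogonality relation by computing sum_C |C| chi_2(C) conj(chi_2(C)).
Sum = 8 = |G| = 8; so <chi_2, chi_2> = 1 (norm-1 confirms irreducibility).

Reasoning: Compute term by term over conjugacy classes (|C| * chi_2(C) * conj(chi_2(C))):
  1*(1)*conj(1) + 1*(1)*conj(1) + 2*(1)*conj(1) + 2*(-1)*conj(-1) + 2*(-1)*conj(-1)
  = (1) + (1) + (2) + (2) + (2)
  = 8.
Dividing by |G| = 8 gives 8/8 = 1, matching the row-orthogonality relation <chi_2, chi_2> = [chi_2 = chi_2].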